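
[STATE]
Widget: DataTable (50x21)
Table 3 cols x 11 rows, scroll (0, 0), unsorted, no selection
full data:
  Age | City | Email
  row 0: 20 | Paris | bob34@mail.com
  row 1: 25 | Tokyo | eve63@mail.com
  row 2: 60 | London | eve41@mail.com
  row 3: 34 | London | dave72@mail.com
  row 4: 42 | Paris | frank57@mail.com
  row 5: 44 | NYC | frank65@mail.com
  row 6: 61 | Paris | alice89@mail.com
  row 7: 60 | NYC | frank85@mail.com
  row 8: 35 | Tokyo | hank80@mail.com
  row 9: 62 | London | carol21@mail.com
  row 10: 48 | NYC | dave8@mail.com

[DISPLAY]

Age│City  │Email                                  
───┼──────┼────────────────                       
20 │Paris │bob34@mail.com                         
25 │Tokyo │eve63@mail.com                         
60 │London│eve41@mail.com                         
34 │London│dave72@mail.com                        
42 │Paris │frank57@mail.com                       
44 │NYC   │frank65@mail.com                       
61 │Paris │alice89@mail.com                       
60 │NYC   │frank85@mail.com                       
35 │Tokyo │hank80@mail.com                        
62 │London│carol21@mail.com                       
48 │NYC   │dave8@mail.com                         
                                                  
                                                  
                                                  
                                                  
                                                  
                                                  
                                                  
                                                  


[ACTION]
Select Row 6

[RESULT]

Age│City  │Email                                  
───┼──────┼────────────────                       
20 │Paris │bob34@mail.com                         
25 │Tokyo │eve63@mail.com                         
60 │London│eve41@mail.com                         
34 │London│dave72@mail.com                        
42 │Paris │frank57@mail.com                       
44 │NYC   │frank65@mail.com                       
>1 │Paris │alice89@mail.com                       
60 │NYC   │frank85@mail.com                       
35 │Tokyo │hank80@mail.com                        
62 │London│carol21@mail.com                       
48 │NYC   │dave8@mail.com                         
                                                  
                                                  
                                                  
                                                  
                                                  
                                                  
                                                  
                                                  


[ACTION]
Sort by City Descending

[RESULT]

Age│City ▼│Email                                  
───┼──────┼────────────────                       
25 │Tokyo │eve63@mail.com                         
35 │Tokyo │hank80@mail.com                        
20 │Paris │bob34@mail.com                         
42 │Paris │frank57@mail.com                       
61 │Paris │alice89@mail.com                       
44 │NYC   │frank65@mail.com                       
>0 │NYC   │frank85@mail.com                       
48 │NYC   │dave8@mail.com                         
60 │London│eve41@mail.com                         
34 │London│dave72@mail.com                        
62 │London│carol21@mail.com                       
                                                  
                                                  
                                                  
                                                  
                                                  
                                                  
                                                  
                                                  


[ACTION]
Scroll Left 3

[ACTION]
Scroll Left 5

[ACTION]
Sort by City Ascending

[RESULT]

Age│City ▲│Email                                  
───┼──────┼────────────────                       
60 │London│eve41@mail.com                         
34 │London│dave72@mail.com                        
62 │London│carol21@mail.com                       
44 │NYC   │frank65@mail.com                       
60 │NYC   │frank85@mail.com                       
48 │NYC   │dave8@mail.com                         
>0 │Paris │bob34@mail.com                         
42 │Paris │frank57@mail.com                       
61 │Paris │alice89@mail.com                       
25 │Tokyo │eve63@mail.com                         
35 │Tokyo │hank80@mail.com                        
                                                  
                                                  
                                                  
                                                  
                                                  
                                                  
                                                  
                                                  


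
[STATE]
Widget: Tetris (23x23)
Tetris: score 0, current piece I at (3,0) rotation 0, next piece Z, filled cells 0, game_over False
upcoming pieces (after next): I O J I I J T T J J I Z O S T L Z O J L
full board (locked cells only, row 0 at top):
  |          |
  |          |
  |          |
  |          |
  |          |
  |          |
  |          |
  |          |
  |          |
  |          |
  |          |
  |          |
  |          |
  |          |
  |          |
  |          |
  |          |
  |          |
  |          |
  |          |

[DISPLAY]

   ████   │Next:       
          │▓▓          
          │ ▓▓         
          │            
          │            
          │            
          │Score:      
          │0           
          │            
          │            
          │            
          │            
          │            
          │            
          │            
          │            
          │            
          │            
          │            
          │            
          │            
          │            
          │            


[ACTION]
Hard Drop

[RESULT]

   ▓▓     │Next:       
    ▓▓    │████        
          │            
          │            
          │            
          │            
          │Score:      
          │0           
          │            
          │            
          │            
          │            
          │            
          │            
          │            
          │            
          │            
          │            
          │            
   ████   │            
          │            
          │            
          │            


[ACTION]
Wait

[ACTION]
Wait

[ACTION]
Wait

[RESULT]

          │Next:       
          │████        
          │            
   ▓▓     │            
    ▓▓    │            
          │            
          │Score:      
          │0           
          │            
          │            
          │            
          │            
          │            
          │            
          │            
          │            
          │            
          │            
          │            
   ████   │            
          │            
          │            
          │            


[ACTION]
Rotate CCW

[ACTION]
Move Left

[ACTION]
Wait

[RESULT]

          │Next:       
          │████        
          │            
          │            
   ▓      │            
  ▓▓      │            
  ▓       │Score:      
          │0           
          │            
          │            
          │            
          │            
          │            
          │            
          │            
          │            
          │            
          │            
          │            
   ████   │            
          │            
          │            
          │            


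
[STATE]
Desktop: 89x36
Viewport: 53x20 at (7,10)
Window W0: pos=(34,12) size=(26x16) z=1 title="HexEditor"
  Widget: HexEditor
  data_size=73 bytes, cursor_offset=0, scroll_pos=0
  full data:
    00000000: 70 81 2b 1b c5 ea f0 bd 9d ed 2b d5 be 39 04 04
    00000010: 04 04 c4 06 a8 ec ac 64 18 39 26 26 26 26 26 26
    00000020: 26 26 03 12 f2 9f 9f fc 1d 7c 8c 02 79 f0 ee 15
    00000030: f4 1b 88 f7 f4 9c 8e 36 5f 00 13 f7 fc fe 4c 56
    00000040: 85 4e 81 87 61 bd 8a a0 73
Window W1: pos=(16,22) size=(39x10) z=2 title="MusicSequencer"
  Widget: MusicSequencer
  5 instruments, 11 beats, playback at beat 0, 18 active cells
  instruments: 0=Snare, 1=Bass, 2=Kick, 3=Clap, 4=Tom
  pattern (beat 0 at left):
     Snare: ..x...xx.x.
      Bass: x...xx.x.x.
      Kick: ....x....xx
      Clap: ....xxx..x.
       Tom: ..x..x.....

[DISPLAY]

                                                     
                                                     
                           ┏━━━━━━━━━━━━━━━━━━━━━━━━┓
                           ┃ HexEditor              ┃
                           ┠────────────────────────┨
                           ┃00000000  70 81 2b 1b c5┃
                           ┃00000010  04 04 c4 06 a8┃
                           ┃00000020  26 26 03 12 f2┃
                           ┃00000030  f4 1b 88 f7 f4┃
                           ┃00000040  85 4e 81 87 61┃
                           ┃                        ┃
                           ┃                        ┃
         ┏━━━━━━━━━━━━━━━━━━━━━━━━━━━━━━━━━━━━━┓    ┃
         ┃ MusicSequencer                      ┃    ┃
         ┠─────────────────────────────────────┨    ┃
         ┃      ▼1234567890                    ┃    ┃
         ┃ Snare··█···██·█·                    ┃    ┃
         ┃  Bass█···██·█·█·                    ┃━━━━┛
         ┃  Kick····█····██                    ┃     
         ┃  Clap····███··█·                    ┃     


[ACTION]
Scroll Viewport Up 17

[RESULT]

                                                     
                                                     
                                                     
                                                     
                                                     
                                                     
                                                     
                                                     
                                                     
                                                     
                                                     
                                                     
                           ┏━━━━━━━━━━━━━━━━━━━━━━━━┓
                           ┃ HexEditor              ┃
                           ┠────────────────────────┨
                           ┃00000000  70 81 2b 1b c5┃
                           ┃00000010  04 04 c4 06 a8┃
                           ┃00000020  26 26 03 12 f2┃
                           ┃00000030  f4 1b 88 f7 f4┃
                           ┃00000040  85 4e 81 87 61┃


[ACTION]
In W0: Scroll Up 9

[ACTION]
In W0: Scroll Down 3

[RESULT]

                                                     
                                                     
                                                     
                                                     
                                                     
                                                     
                                                     
                                                     
                                                     
                                                     
                                                     
                                                     
                           ┏━━━━━━━━━━━━━━━━━━━━━━━━┓
                           ┃ HexEditor              ┃
                           ┠────────────────────────┨
                           ┃00000030  f4 1b 88 f7 f4┃
                           ┃00000040  85 4e 81 87 61┃
                           ┃                        ┃
                           ┃                        ┃
                           ┃                        ┃


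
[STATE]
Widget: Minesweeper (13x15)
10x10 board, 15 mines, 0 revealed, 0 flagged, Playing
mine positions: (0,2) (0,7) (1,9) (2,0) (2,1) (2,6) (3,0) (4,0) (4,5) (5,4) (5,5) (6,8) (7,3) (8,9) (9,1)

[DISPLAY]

■■■■■■■■■■   
■■■■■■■■■■   
■■■■■■■■■■   
■■■■■■■■■■   
■■■■■■■■■■   
■■■■■■■■■■   
■■■■■■■■■■   
■■■■■■■■■■   
■■■■■■■■■■   
■■■■■■■■■■   
             
             
             
             
             


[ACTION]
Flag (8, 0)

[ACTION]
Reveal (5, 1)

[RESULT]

■■■■■■■■■■   
■■■■■■■■■■   
■■■■■■■■■■   
■■■■■■■■■■   
■■■■■■■■■■   
■1■■■■■■■■   
■■■■■■■■■■   
■■■■■■■■■■   
⚑■■■■■■■■■   
■■■■■■■■■■   
             
             
             
             
             


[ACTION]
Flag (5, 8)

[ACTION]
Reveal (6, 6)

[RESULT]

■■■■■■■■■■   
■■■■■■■■■■   
■■■■■■■■■■   
■■■■■■■■■■   
■■■■■■■■■■   
■1■■■■■■⚑■   
■■■■■■1■■■   
■■■■■■■■■■   
⚑■■■■■■■■■   
■■■■■■■■■■   
             
             
             
             
             


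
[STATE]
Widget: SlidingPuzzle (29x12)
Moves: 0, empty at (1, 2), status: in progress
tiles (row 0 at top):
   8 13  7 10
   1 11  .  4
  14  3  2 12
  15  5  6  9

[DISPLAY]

┌────┬────┬────┬────┐        
│  8 │ 13 │  7 │ 10 │        
├────┼────┼────┼────┤        
│  1 │ 11 │    │  4 │        
├────┼────┼────┼────┤        
│ 14 │  3 │  2 │ 12 │        
├────┼────┼────┼────┤        
│ 15 │  5 │  6 │  9 │        
└────┴────┴────┴────┘        
Moves: 0                     
                             
                             


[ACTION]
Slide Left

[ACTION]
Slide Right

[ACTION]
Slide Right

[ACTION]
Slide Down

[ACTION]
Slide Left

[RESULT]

┌────┬────┬────┬────┐        
│  8 │  7 │    │ 10 │        
├────┼────┼────┼────┤        
│  1 │ 13 │ 11 │  4 │        
├────┼────┼────┼────┤        
│ 14 │  3 │  2 │ 12 │        
├────┼────┼────┼────┤        
│ 15 │  5 │  6 │  9 │        
└────┴────┴────┴────┘        
Moves: 5                     
                             
                             


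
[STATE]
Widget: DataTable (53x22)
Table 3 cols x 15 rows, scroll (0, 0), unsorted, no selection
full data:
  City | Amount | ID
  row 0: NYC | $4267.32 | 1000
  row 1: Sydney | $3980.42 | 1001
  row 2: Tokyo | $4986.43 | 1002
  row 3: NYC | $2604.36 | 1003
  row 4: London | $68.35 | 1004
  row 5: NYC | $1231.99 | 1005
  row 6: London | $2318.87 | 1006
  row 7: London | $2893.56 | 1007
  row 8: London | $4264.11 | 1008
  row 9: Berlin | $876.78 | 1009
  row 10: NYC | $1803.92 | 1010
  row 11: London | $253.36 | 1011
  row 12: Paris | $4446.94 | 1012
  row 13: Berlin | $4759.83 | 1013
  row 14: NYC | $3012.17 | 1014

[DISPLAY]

City  │Amount  │ID                                   
──────┼────────┼────                                 
NYC   │$4267.32│1000                                 
Sydney│$3980.42│1001                                 
Tokyo │$4986.43│1002                                 
NYC   │$2604.36│1003                                 
London│$68.35  │1004                                 
NYC   │$1231.99│1005                                 
London│$2318.87│1006                                 
London│$2893.56│1007                                 
London│$4264.11│1008                                 
Berlin│$876.78 │1009                                 
NYC   │$1803.92│1010                                 
London│$253.36 │1011                                 
Paris │$4446.94│1012                                 
Berlin│$4759.83│1013                                 
NYC   │$3012.17│1014                                 
                                                     
                                                     
                                                     
                                                     
                                                     


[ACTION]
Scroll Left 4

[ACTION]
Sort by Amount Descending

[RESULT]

City  │Amount ▼│ID                                   
──────┼────────┼────                                 
Tokyo │$4986.43│1002                                 
Berlin│$4759.83│1013                                 
Paris │$4446.94│1012                                 
NYC   │$4267.32│1000                                 
London│$4264.11│1008                                 
Sydney│$3980.42│1001                                 
NYC   │$3012.17│1014                                 
London│$2893.56│1007                                 
NYC   │$2604.36│1003                                 
London│$2318.87│1006                                 
NYC   │$1803.92│1010                                 
NYC   │$1231.99│1005                                 
Berlin│$876.78 │1009                                 
London│$253.36 │1011                                 
London│$68.35  │1004                                 
                                                     
                                                     
                                                     
                                                     
                                                     


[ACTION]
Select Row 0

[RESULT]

City  │Amount ▼│ID                                   
──────┼────────┼────                                 
>okyo │$4986.43│1002                                 
Berlin│$4759.83│1013                                 
Paris │$4446.94│1012                                 
NYC   │$4267.32│1000                                 
London│$4264.11│1008                                 
Sydney│$3980.42│1001                                 
NYC   │$3012.17│1014                                 
London│$2893.56│1007                                 
NYC   │$2604.36│1003                                 
London│$2318.87│1006                                 
NYC   │$1803.92│1010                                 
NYC   │$1231.99│1005                                 
Berlin│$876.78 │1009                                 
London│$253.36 │1011                                 
London│$68.35  │1004                                 
                                                     
                                                     
                                                     
                                                     
                                                     


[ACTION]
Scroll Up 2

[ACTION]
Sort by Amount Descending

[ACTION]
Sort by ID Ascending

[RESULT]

City  │Amount  │ID ▲                                 
──────┼────────┼────                                 
>YC   │$4267.32│1000                                 
Sydney│$3980.42│1001                                 
Tokyo │$4986.43│1002                                 
NYC   │$2604.36│1003                                 
London│$68.35  │1004                                 
NYC   │$1231.99│1005                                 
London│$2318.87│1006                                 
London│$2893.56│1007                                 
London│$4264.11│1008                                 
Berlin│$876.78 │1009                                 
NYC   │$1803.92│1010                                 
London│$253.36 │1011                                 
Paris │$4446.94│1012                                 
Berlin│$4759.83│1013                                 
NYC   │$3012.17│1014                                 
                                                     
                                                     
                                                     
                                                     
                                                     


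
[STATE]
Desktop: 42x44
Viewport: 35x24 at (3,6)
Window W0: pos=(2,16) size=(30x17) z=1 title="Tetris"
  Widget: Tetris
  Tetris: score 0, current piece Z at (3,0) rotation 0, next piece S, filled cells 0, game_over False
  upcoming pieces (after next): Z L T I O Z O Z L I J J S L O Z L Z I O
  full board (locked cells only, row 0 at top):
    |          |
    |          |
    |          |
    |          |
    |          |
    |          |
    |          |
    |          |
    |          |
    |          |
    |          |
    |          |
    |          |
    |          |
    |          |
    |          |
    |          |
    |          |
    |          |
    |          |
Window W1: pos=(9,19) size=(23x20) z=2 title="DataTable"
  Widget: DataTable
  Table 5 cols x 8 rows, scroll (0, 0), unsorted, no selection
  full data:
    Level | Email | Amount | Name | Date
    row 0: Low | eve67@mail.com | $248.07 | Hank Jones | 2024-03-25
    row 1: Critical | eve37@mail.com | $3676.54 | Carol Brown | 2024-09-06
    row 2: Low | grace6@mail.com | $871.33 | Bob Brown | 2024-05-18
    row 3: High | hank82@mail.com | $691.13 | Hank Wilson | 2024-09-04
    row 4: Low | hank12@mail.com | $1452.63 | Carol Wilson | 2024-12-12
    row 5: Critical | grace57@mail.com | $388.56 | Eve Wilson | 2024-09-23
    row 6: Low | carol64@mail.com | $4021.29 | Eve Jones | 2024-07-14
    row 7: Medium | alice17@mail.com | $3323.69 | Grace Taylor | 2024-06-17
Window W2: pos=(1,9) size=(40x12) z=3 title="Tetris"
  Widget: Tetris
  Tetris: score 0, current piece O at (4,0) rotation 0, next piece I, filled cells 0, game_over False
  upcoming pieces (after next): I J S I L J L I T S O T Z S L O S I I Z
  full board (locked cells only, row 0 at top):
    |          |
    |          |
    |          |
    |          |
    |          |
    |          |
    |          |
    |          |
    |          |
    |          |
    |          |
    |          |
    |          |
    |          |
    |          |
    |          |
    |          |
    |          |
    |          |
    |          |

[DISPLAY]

                                   
                                   
                                   
━━━━━━━━━━━━━━━━━━━━━━━━━━━━━━━━━━━
Tetris                             
───────────────────────────────────
         │Next:                    
         │████                     
         │                         
         │                         
         │                         
         │                         
         │Score:                   
         │0                        
━━━━━━━━━━━━━━━━━━━━━━━━━━━━━━━━━━━
      ┠─────────────────────┨      
      ┃Level   │Email       ┃      
      ┃────────┼────────────┃      
      ┃Low     │eve67@mail.c┃      
      ┃Critical│eve37@mail.c┃      
      ┃Low     │grace6@mail.┃      
      ┃High    │hank82@mail.┃      
      ┃Low     │hank12@mail.┃      
      ┃Critical│grace57@mail┃      


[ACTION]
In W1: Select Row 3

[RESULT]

                                   
                                   
                                   
━━━━━━━━━━━━━━━━━━━━━━━━━━━━━━━━━━━
Tetris                             
───────────────────────────────────
         │Next:                    
         │████                     
         │                         
         │                         
         │                         
         │                         
         │Score:                   
         │0                        
━━━━━━━━━━━━━━━━━━━━━━━━━━━━━━━━━━━
      ┠─────────────────────┨      
      ┃Level   │Email       ┃      
      ┃────────┼────────────┃      
      ┃Low     │eve67@mail.c┃      
      ┃Critical│eve37@mail.c┃      
      ┃Low     │grace6@mail.┃      
      ┃>igh    │hank82@mail.┃      
      ┃Low     │hank12@mail.┃      
      ┃Critical│grace57@mail┃      


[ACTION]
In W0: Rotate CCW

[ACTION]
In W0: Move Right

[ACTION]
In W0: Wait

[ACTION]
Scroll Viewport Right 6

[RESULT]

                                   
                                   
                                   
━━━━━━━━━━━━━━━━━━━━━━━━━━━━━━━━━┓ 
is                               ┃ 
─────────────────────────────────┨ 
     │Next:                      ┃ 
     │████                       ┃ 
     │                           ┃ 
     │                           ┃ 
     │                           ┃ 
     │                           ┃ 
     │Score:                     ┃ 
     │0                          ┃ 
━━━━━━━━━━━━━━━━━━━━━━━━━━━━━━━━━┛ 
  ┠─────────────────────┨          
  ┃Level   │Email       ┃          
  ┃────────┼────────────┃          
  ┃Low     │eve67@mail.c┃          
  ┃Critical│eve37@mail.c┃          
  ┃Low     │grace6@mail.┃          
  ┃>igh    │hank82@mail.┃          
  ┃Low     │hank12@mail.┃          
  ┃Critical│grace57@mail┃          


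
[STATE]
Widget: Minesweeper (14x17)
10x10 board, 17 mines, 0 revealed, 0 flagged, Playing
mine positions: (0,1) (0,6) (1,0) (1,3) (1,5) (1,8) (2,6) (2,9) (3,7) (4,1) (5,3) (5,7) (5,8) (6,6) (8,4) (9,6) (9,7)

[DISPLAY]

■■■■■■■■■■    
■■■■■■■■■■    
■■■■■■■■■■    
■■■■■■■■■■    
■■■■■■■■■■    
■■■■■■■■■■    
■■■■■■■■■■    
■■■■■■■■■■    
■■■■■■■■■■    
■■■■■■■■■■    
              
              
              
              
              
              
              


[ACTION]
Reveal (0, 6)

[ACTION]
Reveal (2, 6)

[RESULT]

■✹■■■■✹■■■    
✹■■✹■✹■■✹■    
■■■■■■✹■■✹    
■■■■■■■✹■■    
■✹■■■■■■■■    
■■■✹■■■✹✹■    
■■■■■■✹■■■    
■■■■■■■■■■    
■■■■✹■■■■■    
■■■■■■✹✹■■    
              
              
              
              
              
              
              


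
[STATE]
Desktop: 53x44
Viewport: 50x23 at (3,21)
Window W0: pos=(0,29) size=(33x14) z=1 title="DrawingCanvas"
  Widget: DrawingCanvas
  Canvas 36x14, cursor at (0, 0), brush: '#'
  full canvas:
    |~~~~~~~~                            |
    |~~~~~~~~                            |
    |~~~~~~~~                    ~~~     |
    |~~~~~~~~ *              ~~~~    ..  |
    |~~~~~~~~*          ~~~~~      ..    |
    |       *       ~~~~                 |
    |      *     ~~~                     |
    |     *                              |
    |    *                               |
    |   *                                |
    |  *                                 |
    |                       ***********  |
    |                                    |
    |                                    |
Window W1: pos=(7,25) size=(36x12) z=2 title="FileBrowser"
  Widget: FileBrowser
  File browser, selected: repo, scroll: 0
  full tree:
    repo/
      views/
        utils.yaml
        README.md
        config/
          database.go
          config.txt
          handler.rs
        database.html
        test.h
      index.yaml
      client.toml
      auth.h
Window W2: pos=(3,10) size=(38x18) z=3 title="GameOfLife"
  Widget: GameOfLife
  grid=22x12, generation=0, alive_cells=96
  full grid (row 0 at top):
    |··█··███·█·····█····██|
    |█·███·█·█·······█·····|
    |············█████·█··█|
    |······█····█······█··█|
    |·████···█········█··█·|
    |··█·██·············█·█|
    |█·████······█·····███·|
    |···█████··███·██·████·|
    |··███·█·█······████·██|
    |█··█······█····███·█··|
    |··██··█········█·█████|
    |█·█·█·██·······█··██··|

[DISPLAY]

┃···█████··███·██·████·              ┃            
┃··███·█·█······████·██              ┃            
┃█··█······█····███·█··              ┃            
┃··██··█········█·█████              ┃            
┃█·█·█·██·······█··██··              ┃━┓          
┃                                    ┃ ┃          
┗━━━━━━━━━━━━━━━━━━━━━━━━━━━━━━━━━━━━┛─┨          
    ┃> [-] repo/                       ┃          
━━━━┃    [+] views/                    ┃          
rawi┃    index.yaml                    ┃          
────┃    client.toml                   ┃          
~~~~┃    auth.h                        ┃          
~~~~┃                                  ┃          
~~~~┃                                  ┃          
~~~~┃                                  ┃          
~~~~┗━━━━━━━━━━━━━━━━━━━━━━━━━━━━━━━━━━┛          
     *       ~~~~            ┃                    
    *     ~~~                ┃                    
   *                         ┃                    
  *                          ┃                    
 *                           ┃                    
━━━━━━━━━━━━━━━━━━━━━━━━━━━━━┛                    
                                                  


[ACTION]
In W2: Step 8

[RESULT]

┃·█··███·██············              ┃            
┃····█···██············              ┃            
┃·····███··············              ┃            
┃······█···············              ┃            
┃······················              ┃━┓          
┃                                    ┃ ┃          
┗━━━━━━━━━━━━━━━━━━━━━━━━━━━━━━━━━━━━┛─┨          
    ┃> [-] repo/                       ┃          
━━━━┃    [+] views/                    ┃          
rawi┃    index.yaml                    ┃          
────┃    client.toml                   ┃          
~~~~┃    auth.h                        ┃          
~~~~┃                                  ┃          
~~~~┃                                  ┃          
~~~~┃                                  ┃          
~~~~┗━━━━━━━━━━━━━━━━━━━━━━━━━━━━━━━━━━┛          
     *       ~~~~            ┃                    
    *     ~~~                ┃                    
   *                         ┃                    
  *                          ┃                    
 *                           ┃                    
━━━━━━━━━━━━━━━━━━━━━━━━━━━━━┛                    
                                                  


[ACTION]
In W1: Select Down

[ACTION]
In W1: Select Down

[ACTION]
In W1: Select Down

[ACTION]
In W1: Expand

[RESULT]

┃·█··███·██············              ┃            
┃····█···██············              ┃            
┃·····███··············              ┃            
┃······█···············              ┃            
┃······················              ┃━┓          
┃                                    ┃ ┃          
┗━━━━━━━━━━━━━━━━━━━━━━━━━━━━━━━━━━━━┛─┨          
    ┃  [-] repo/                       ┃          
━━━━┃    [+] views/                    ┃          
rawi┃    index.yaml                    ┃          
────┃  > client.toml                   ┃          
~~~~┃    auth.h                        ┃          
~~~~┃                                  ┃          
~~~~┃                                  ┃          
~~~~┃                                  ┃          
~~~~┗━━━━━━━━━━━━━━━━━━━━━━━━━━━━━━━━━━┛          
     *       ~~~~            ┃                    
    *     ~~~                ┃                    
   *                         ┃                    
  *                          ┃                    
 *                           ┃                    
━━━━━━━━━━━━━━━━━━━━━━━━━━━━━┛                    
                                                  


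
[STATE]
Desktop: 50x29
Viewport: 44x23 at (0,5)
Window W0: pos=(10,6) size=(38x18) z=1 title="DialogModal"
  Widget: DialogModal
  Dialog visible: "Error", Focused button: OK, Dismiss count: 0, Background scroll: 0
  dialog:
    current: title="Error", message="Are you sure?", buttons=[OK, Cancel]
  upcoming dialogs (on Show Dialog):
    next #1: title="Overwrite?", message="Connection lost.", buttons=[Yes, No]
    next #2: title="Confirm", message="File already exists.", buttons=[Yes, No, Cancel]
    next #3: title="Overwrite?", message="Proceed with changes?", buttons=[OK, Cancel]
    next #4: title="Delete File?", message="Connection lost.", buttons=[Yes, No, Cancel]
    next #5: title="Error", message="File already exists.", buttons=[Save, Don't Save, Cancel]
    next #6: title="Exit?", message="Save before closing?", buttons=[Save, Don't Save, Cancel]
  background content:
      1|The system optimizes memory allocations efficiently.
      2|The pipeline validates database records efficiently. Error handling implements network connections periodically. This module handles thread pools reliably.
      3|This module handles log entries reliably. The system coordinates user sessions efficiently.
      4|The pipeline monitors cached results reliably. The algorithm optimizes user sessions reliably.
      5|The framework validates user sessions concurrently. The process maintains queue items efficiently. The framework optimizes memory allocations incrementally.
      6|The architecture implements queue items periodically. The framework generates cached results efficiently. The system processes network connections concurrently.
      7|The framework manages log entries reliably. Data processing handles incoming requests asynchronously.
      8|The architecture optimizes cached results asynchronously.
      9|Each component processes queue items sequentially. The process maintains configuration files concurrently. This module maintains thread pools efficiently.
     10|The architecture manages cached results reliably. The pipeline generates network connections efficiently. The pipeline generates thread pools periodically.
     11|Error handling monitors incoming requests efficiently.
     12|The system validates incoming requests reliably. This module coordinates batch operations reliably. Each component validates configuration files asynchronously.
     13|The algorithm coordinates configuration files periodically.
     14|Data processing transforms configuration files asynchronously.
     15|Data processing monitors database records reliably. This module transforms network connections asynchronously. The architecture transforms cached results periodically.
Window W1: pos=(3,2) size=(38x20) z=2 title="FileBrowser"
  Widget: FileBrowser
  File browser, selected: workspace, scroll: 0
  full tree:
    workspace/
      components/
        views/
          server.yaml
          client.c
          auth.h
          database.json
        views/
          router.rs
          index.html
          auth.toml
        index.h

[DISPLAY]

   ┃> [-] workspace/                    ┃   
   ┃    [+] components/                 ┃━━━
   ┃                                    ┃   
   ┃                                    ┃───
   ┃                                    ┃loc
   ┃                                    ┃e r
   ┃                                    ┃s r
   ┃                                    ┃esu
   ┃                                    ┃ess
   ┃                                    ┃eue
   ┃                                    ┃ies
   ┃                                    ┃hed
   ┃                                    ┃ it
   ┃                                    ┃d r
   ┃                                    ┃ng 
   ┃                                    ┃req
   ┗━━━━━━━━━━━━━━━━━━━━━━━━━━━━━━━━━━━━┛igu
          ┃Data processing transforms config
          ┗━━━━━━━━━━━━━━━━━━━━━━━━━━━━━━━━━
                                            
                                            
                                            
                                            


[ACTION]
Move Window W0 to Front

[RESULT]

   ┃> [-] workspace/                    ┃   
   ┃    [+┏━━━━━━━━━━━━━━━━━━━━━━━━━━━━━━━━━
   ┃      ┃ DialogModal                     
   ┃      ┠─────────────────────────────────
   ┃      ┃The system optimizes memory alloc
   ┃      ┃The pipeline validates database r
   ┃      ┃This module handles log entries r
   ┃      ┃The pipeline monitors cached resu
   ┃      ┃The frame┌───────────────┐er sess
   ┃      ┃The archi│     Error     │s queue
   ┃      ┃The frame│ Are you sure? │entries
   ┃      ┃The archi│ [OK]  Cancel  │ cached
   ┃      ┃Each comp└───────────────┘ueue it
   ┃      ┃The architecture manages cached r
   ┃      ┃Error handling monitors incoming 
   ┃      ┃The system validates incoming req
   ┗━━━━━━┃The algorithm coordinates configu
          ┃Data processing transforms config
          ┗━━━━━━━━━━━━━━━━━━━━━━━━━━━━━━━━━
                                            
                                            
                                            
                                            


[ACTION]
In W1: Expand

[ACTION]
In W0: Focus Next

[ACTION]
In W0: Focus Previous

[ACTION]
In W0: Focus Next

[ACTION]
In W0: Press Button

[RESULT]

   ┃> [-] workspace/                    ┃   
   ┃    [+┏━━━━━━━━━━━━━━━━━━━━━━━━━━━━━━━━━
   ┃      ┃ DialogModal                     
   ┃      ┠─────────────────────────────────
   ┃      ┃The system optimizes memory alloc
   ┃      ┃The pipeline validates database r
   ┃      ┃This module handles log entries r
   ┃      ┃The pipeline monitors cached resu
   ┃      ┃The framework validates user sess
   ┃      ┃The architecture implements queue
   ┃      ┃The framework manages log entries
   ┃      ┃The architecture optimizes cached
   ┃      ┃Each component processes queue it
   ┃      ┃The architecture manages cached r
   ┃      ┃Error handling monitors incoming 
   ┃      ┃The system validates incoming req
   ┗━━━━━━┃The algorithm coordinates configu
          ┃Data processing transforms config
          ┗━━━━━━━━━━━━━━━━━━━━━━━━━━━━━━━━━
                                            
                                            
                                            
                                            
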